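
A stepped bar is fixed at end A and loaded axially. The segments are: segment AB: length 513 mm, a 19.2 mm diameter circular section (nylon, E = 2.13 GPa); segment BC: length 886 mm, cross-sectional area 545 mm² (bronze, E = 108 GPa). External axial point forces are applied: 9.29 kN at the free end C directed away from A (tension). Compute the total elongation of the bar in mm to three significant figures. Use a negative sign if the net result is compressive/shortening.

Internal axial forces (sectioning from the free end, tension +): N_BC = 9.29 kN, N_AB = 9.29 kN.
A_AB = 289.5 mm².
δ_AB = 9290·513/(289.5·2130) = 7.728 mm
δ_BC = 9290·886/(545·108000) = 0.1398 mm
δ = Σδ_i = 7.868 mm.

7.87 mm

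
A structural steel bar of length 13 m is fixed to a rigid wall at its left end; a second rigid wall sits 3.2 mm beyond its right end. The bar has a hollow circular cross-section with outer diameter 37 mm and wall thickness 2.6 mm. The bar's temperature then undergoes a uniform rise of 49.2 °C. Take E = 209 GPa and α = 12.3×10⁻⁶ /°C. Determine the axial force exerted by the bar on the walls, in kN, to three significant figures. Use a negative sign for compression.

-21.1 kN

Free thermal expansion αLΔT = 12.3e-6 · 13000 · 49.2 = 7.867 mm.
The walls engage after the gap closes; constrained expansion = 7.867 − 3.2 = 4.667 mm.
The walls impose strain ε = −(4.667)/13000 = -3.5901e-04; σ = Eε = 209000 · -3.5901e-04 = -75.03 MPa.
Wall reaction R = σ·A = -75.03·281 = -21080 N = -21.08 kN.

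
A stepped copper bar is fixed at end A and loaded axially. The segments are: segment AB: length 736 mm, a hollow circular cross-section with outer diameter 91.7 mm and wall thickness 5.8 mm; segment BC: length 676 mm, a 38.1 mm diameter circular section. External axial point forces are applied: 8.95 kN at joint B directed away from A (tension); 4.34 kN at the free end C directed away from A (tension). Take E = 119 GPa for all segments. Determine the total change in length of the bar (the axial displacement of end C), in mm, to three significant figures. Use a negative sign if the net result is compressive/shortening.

0.0741 mm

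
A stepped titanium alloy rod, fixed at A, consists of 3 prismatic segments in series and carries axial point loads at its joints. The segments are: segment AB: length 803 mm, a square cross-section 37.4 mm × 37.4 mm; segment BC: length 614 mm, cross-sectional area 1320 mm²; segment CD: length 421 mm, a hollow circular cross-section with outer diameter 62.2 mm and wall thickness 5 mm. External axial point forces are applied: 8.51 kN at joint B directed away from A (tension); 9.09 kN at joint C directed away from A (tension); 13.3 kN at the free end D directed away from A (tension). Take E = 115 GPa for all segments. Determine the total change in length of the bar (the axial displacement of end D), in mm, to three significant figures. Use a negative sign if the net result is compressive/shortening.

0.299 mm

Internal axial forces (sectioning from the free end, tension +): N_CD = 13.3 kN, N_BC = 22.39 kN, N_AB = 30.9 kN.
A_AB = 1399 mm².
A_CD = 898.5 mm².
δ_AB = 30900·803/(1399·115000) = 0.1543 mm
δ_BC = 22390·614/(1320·115000) = 0.09056 mm
δ_CD = 13300·421/(898.5·115000) = 0.05419 mm
δ = Σδ_i = 0.299 mm.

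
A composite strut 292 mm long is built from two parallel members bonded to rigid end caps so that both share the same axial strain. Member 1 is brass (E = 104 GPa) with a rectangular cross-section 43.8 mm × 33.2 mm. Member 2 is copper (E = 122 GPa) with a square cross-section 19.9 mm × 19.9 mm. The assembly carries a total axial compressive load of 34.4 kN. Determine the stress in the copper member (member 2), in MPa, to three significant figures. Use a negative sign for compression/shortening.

-21.0 MPa

A_1 = 1454 mm².
A_2 = 396 mm².
Equal strain + equilibrium ⇒ each member carries load in proportion to AE: A₁E₁ = 151200000 N, A₂E₂ = 48310000 N, ΣAE = 199500000 N.
σ₂ = P·E₂/ΣAE = -34400·122000/199500000 = -21.03 MPa.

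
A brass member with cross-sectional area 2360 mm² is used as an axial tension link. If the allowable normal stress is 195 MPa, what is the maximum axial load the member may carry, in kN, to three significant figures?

P_max = σ_allow · A = 195 · 2360 = 460200 N = 460.2 kN.

460 kN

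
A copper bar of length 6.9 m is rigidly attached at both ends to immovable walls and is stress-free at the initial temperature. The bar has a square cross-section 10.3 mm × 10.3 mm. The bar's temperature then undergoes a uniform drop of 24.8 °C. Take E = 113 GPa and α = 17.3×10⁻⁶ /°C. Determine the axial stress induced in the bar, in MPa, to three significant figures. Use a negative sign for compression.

48.5 MPa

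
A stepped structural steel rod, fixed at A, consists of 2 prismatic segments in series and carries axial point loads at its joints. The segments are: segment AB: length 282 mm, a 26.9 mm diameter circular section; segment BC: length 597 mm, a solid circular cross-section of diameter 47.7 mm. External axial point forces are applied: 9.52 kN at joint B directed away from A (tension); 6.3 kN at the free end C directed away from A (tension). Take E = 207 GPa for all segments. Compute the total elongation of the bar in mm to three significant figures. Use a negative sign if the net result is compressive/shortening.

0.0481 mm

Internal axial forces (sectioning from the free end, tension +): N_BC = 6.3 kN, N_AB = 15.82 kN.
A_AB = 568.3 mm².
A_BC = 1787 mm².
δ_AB = 15820·282/(568.3·207000) = 0.03792 mm
δ_BC = 6300·597/(1787·207000) = 0.01017 mm
δ = Σδ_i = 0.04809 mm.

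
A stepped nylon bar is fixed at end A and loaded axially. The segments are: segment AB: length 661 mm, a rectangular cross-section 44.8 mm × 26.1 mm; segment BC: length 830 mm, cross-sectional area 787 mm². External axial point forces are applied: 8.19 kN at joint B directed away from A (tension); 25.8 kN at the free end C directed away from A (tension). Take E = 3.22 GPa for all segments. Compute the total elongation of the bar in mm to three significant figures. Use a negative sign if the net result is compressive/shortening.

Internal axial forces (sectioning from the free end, tension +): N_BC = 25.8 kN, N_AB = 33.99 kN.
A_AB = 1169 mm².
δ_AB = 33990·661/(1169·3220) = 5.967 mm
δ_BC = 25800·830/(787·3220) = 8.45 mm
δ = Σδ_i = 14.42 mm.

14.4 mm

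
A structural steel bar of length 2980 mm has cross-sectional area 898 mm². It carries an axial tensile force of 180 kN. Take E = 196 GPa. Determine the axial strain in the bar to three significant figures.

0.00102

σ = N/A = 200.4 MPa; ε = σ/E = 200.4/196000 = 1.023e-03.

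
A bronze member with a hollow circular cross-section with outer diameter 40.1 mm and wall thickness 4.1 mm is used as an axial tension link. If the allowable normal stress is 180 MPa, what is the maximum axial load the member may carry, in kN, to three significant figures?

83.5 kN

A = 463.7 mm².
P_max = σ_allow · A = 180 · 463.7 = 83470 N = 83.47 kN.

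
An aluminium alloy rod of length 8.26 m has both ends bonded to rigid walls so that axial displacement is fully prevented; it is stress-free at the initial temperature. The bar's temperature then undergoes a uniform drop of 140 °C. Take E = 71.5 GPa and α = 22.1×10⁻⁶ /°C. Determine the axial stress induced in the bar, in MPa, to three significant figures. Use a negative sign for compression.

221 MPa

Free thermal expansion αLΔT = 22.1e-6 · 8260 · -140 = -25.56 mm.
The walls impose strain ε = −(-25.56)/8260 = 3.0940e-03; σ = Eε = 71500 · 3.0940e-03 = 221.2 MPa.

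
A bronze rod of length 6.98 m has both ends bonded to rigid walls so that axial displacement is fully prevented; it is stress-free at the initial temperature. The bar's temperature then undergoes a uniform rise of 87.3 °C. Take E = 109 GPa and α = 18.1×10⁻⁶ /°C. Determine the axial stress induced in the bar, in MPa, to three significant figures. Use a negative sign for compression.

-172 MPa

Free thermal expansion αLΔT = 18.1e-6 · 6980 · 87.3 = 11.03 mm.
The walls impose strain ε = −(11.03)/6980 = -1.5801e-03; σ = Eε = 109000 · -1.5801e-03 = -172.2 MPa.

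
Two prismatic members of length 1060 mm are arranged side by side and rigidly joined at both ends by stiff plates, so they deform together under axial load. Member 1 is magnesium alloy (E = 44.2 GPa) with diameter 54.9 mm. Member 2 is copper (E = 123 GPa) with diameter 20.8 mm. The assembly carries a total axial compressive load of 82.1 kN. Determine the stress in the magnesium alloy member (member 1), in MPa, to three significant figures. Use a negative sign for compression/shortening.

-24.8 MPa

A_1 = 2367 mm².
A_2 = 339.8 mm².
Equal strain + equilibrium ⇒ each member carries load in proportion to AE: A₁E₁ = 104600000 N, A₂E₂ = 41790000 N, ΣAE = 146400000 N.
σ₁ = P·E₁/ΣAE = -82100·44200/146400000 = -24.78 MPa.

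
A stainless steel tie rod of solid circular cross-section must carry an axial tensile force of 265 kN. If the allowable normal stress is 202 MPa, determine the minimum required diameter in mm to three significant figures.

Required area A ≥ P/σ_allow = 265000/202 = 1312 mm².
For a solid circular section, d ≥ √(4A/π) = 40.87 mm.

40.9 mm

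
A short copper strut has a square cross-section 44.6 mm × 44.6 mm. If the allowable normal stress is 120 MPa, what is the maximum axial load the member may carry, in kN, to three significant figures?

A = 1989 mm².
P_max = σ_allow · A = 120 · 1989 = 238700 N = 238.7 kN.

239 kN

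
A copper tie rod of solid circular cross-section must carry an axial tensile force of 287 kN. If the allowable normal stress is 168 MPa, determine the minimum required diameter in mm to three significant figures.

Required area A ≥ P/σ_allow = 287000/168 = 1708 mm².
For a solid circular section, d ≥ √(4A/π) = 46.64 mm.

46.6 mm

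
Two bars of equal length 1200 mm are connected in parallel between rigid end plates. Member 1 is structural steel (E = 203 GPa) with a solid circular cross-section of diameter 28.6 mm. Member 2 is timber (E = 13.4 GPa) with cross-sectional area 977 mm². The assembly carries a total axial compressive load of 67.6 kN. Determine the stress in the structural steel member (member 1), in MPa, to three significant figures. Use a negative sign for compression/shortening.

-95.6 MPa

A_1 = 642.4 mm².
Equal strain + equilibrium ⇒ each member carries load in proportion to AE: A₁E₁ = 130400000 N, A₂E₂ = 13090000 N, ΣAE = 143500000 N.
σ₁ = P·E₁/ΣAE = -67600·203000/143500000 = -95.63 MPa.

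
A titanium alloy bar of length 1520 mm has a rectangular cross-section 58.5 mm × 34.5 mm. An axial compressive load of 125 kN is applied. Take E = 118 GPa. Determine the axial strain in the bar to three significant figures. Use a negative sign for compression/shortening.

-5.25e-04

A = 2018 mm².
σ = N/A = -61.93 MPa; ε = σ/E = -61.93/118000 = -5.249e-04.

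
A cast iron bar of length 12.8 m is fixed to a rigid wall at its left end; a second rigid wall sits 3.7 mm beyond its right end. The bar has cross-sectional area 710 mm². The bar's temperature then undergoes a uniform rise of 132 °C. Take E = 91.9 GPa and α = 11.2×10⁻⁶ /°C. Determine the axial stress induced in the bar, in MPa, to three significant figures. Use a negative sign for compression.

Free thermal expansion αLΔT = 11.2e-6 · 12800 · 132 = 18.92 mm.
The walls engage after the gap closes; constrained expansion = 18.92 − 3.7 = 15.22 mm.
The walls impose strain ε = −(15.22)/12800 = -1.1893e-03; σ = Eε = 91900 · -1.1893e-03 = -109.3 MPa.

-109 MPa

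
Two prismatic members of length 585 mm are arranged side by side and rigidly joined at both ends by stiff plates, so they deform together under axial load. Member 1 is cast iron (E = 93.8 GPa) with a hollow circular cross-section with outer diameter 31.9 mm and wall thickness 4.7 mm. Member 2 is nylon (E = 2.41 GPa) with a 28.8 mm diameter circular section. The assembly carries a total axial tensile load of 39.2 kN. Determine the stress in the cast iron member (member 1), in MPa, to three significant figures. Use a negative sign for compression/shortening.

93.7 MPa

A_1 = 401.6 mm².
A_2 = 651.4 mm².
Equal strain + equilibrium ⇒ each member carries load in proportion to AE: A₁E₁ = 37670000 N, A₂E₂ = 1570000 N, ΣAE = 39240000 N.
σ₁ = P·E₁/ΣAE = 39200·93800/39240000 = 93.7 MPa.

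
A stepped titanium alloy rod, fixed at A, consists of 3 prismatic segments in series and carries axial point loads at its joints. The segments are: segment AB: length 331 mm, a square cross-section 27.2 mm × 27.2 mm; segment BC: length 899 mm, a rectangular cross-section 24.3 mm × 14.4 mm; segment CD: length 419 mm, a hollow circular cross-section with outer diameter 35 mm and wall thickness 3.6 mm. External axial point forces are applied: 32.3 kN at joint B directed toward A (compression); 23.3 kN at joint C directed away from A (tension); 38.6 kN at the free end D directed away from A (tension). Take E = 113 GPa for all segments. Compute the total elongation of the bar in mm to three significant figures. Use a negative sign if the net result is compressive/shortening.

Internal axial forces (sectioning from the free end, tension +): N_CD = 38.6 kN, N_BC = 61.9 kN, N_AB = 29.6 kN.
A_AB = 739.8 mm².
A_BC = 349.9 mm².
A_CD = 355.1 mm².
δ_AB = 29600·331/(739.8·113000) = 0.1172 mm
δ_BC = 61900·899/(349.9·113000) = 1.407 mm
δ_CD = 38600·419/(355.1·113000) = 0.403 mm
δ = Σδ_i = 1.928 mm.

1.93 mm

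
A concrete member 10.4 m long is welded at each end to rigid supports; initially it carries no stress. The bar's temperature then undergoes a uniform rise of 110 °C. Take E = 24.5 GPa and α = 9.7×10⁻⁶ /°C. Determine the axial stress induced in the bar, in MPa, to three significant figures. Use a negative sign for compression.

Free thermal expansion αLΔT = 9.7e-6 · 10400 · 110 = 11.1 mm.
The walls impose strain ε = −(11.1)/10400 = -1.0670e-03; σ = Eε = 24500 · -1.0670e-03 = -26.14 MPa.

-26.1 MPa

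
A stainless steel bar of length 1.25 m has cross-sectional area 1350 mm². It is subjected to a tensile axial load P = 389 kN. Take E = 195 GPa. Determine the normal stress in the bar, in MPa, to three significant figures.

σ = N/A = 389000/1350 = 288.1 MPa.

288 MPa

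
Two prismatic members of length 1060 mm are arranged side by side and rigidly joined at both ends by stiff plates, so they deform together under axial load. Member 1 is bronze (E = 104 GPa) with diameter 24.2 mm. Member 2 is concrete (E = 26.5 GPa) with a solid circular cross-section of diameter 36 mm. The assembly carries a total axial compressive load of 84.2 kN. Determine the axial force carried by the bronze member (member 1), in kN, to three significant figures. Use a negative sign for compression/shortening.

-53.8 kN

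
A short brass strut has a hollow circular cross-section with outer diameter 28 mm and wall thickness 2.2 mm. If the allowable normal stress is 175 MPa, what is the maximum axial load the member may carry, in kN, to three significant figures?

31.2 kN

A = 178.3 mm².
P_max = σ_allow · A = 175 · 178.3 = 31210 N = 31.21 kN.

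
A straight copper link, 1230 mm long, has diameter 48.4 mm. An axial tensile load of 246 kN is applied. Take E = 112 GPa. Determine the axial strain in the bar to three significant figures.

A = 1840 mm².
σ = N/A = 133.7 MPa; ε = σ/E = 133.7/112000 = 1.194e-03.

0.00119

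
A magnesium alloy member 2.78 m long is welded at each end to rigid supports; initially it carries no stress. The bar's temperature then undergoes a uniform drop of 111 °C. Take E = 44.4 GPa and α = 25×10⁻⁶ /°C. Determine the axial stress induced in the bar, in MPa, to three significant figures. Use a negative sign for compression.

Free thermal expansion αLΔT = 25e-6 · 2780 · -111 = -7.714 mm.
The walls impose strain ε = −(-7.714)/2780 = 2.7750e-03; σ = Eε = 44400 · 2.7750e-03 = 123.2 MPa.

123 MPa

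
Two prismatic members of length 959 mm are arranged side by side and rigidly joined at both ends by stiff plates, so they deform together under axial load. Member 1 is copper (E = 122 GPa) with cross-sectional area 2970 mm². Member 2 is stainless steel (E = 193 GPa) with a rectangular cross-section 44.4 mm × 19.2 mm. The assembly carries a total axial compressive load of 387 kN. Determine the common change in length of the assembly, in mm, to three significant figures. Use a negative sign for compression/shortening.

-0.704 mm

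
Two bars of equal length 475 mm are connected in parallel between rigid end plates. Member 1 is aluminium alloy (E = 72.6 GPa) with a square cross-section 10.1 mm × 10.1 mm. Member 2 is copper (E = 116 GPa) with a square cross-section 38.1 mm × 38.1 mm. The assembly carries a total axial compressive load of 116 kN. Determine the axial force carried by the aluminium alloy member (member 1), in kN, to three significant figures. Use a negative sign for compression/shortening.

A_1 = 102 mm².
A_2 = 1452 mm².
Equal strain + equilibrium ⇒ each member carries load in proportion to AE: A₁E₁ = 7406000 N, A₂E₂ = 168400000 N, ΣAE = 175800000 N.
F₁ = P·A₁E₁/ΣAE = -116000·7406000/175800000 = -4887 N.

-4.89 kN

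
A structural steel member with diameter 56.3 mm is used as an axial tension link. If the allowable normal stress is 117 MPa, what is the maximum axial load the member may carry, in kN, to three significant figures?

291 kN

A = 2489 mm².
P_max = σ_allow · A = 117 · 2489 = 291300 N = 291.3 kN.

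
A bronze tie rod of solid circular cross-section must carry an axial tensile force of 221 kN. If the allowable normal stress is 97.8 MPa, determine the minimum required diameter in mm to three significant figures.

Required area A ≥ P/σ_allow = 221000/97.8 = 2260 mm².
For a solid circular section, d ≥ √(4A/π) = 53.64 mm.

53.6 mm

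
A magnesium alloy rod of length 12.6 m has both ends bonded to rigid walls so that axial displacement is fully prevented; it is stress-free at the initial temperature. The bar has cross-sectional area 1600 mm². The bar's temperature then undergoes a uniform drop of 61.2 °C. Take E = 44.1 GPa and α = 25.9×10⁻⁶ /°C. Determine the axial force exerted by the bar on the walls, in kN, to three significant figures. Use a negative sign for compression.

112 kN

Free thermal expansion αLΔT = 25.9e-6 · 12600 · -61.2 = -19.97 mm.
The walls impose strain ε = −(-19.97)/12600 = 1.5851e-03; σ = Eε = 44100 · 1.5851e-03 = 69.9 MPa.
Wall reaction R = σ·A = 69.9·1600 = 111800 N = 111.8 kN.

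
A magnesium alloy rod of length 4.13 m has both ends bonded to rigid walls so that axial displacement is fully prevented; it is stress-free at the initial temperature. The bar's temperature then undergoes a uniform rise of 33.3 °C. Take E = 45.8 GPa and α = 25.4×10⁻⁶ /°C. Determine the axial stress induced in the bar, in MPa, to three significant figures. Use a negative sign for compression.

Free thermal expansion αLΔT = 25.4e-6 · 4130 · 33.3 = 3.493 mm.
The walls impose strain ε = −(3.493)/4130 = -8.4582e-04; σ = Eε = 45800 · -8.4582e-04 = -38.74 MPa.

-38.7 MPa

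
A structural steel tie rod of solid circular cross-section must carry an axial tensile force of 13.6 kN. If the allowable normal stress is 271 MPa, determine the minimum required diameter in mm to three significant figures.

7.99 mm

Required area A ≥ P/σ_allow = 13600/271 = 50.18 mm².
For a solid circular section, d ≥ √(4A/π) = 7.994 mm.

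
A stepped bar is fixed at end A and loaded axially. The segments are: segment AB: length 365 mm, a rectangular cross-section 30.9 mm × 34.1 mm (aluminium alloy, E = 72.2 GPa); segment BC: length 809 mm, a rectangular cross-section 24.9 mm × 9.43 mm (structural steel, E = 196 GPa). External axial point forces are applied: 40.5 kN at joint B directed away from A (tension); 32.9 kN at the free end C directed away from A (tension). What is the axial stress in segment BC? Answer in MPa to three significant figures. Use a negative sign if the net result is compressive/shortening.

Internal axial forces (sectioning from the free end, tension +): N_BC = 32.9 kN, N_AB = 73.4 kN.
A_BC = 234.8 mm².
σ_BC = N_BC/A_BC = 32900/234.8 = 140.1 MPa.

140 MPa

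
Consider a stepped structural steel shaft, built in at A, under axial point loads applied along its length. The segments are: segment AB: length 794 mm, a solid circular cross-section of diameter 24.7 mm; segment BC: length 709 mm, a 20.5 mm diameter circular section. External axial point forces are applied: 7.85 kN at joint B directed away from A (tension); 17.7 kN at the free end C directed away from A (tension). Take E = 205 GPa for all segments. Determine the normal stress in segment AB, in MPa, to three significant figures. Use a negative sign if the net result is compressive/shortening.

Internal axial forces (sectioning from the free end, tension +): N_BC = 17.7 kN, N_AB = 25.55 kN.
A_AB = 479.2 mm².
σ_AB = N_AB/A_AB = 25550/479.2 = 53.32 MPa.

53.3 MPa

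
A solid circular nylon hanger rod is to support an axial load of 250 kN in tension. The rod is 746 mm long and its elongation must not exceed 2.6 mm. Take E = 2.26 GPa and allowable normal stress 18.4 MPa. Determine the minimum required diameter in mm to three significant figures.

201 mm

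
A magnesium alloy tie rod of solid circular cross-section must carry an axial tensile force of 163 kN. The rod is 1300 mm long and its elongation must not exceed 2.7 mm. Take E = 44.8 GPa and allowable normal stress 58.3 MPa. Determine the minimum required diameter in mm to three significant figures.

59.7 mm

Required area A ≥ P/σ_allow = 163000/58.3 = 2796 mm².
For a solid circular section, d ≥ √(4A/π) = 59.66 mm.
Elongation limit: A ≥ PL/(Eδ_allow) = 163000·1300/(44800·2.7) = 1752 mm² ⇒ d ≥ 47.23 mm.
The stress limit governs.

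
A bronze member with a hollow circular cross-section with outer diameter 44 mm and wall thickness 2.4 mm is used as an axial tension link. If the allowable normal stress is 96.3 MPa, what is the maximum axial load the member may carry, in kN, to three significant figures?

30.2 kN

A = 313.7 mm².
P_max = σ_allow · A = 96.3 · 313.7 = 30210 N = 30.21 kN.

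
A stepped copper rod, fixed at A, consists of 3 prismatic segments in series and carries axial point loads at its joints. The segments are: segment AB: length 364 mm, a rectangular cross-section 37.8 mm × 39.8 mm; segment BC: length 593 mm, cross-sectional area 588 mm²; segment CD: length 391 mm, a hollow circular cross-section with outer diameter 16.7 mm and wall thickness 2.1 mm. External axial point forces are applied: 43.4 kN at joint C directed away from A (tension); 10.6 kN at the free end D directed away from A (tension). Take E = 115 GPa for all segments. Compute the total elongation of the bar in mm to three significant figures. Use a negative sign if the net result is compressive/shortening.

Internal axial forces (sectioning from the free end, tension +): N_CD = 10.6 kN, N_BC = 54 kN, N_AB = 54 kN.
A_AB = 1504 mm².
A_CD = 96.32 mm².
δ_AB = 54000·364/(1504·115000) = 0.1136 mm
δ_BC = 54000·593/(588·115000) = 0.4736 mm
δ_CD = 10600·391/(96.32·115000) = 0.3742 mm
δ = Σδ_i = 0.9613 mm.

0.961 mm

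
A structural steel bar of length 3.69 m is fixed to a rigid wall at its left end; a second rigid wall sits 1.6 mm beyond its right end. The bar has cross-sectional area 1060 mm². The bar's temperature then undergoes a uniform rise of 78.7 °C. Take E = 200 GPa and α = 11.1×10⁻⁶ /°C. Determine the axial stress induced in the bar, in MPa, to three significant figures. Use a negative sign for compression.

Free thermal expansion αLΔT = 11.1e-6 · 3690 · 78.7 = 3.223 mm.
The walls engage after the gap closes; constrained expansion = 3.223 − 1.6 = 1.623 mm.
The walls impose strain ε = −(1.623)/3690 = -4.3997e-04; σ = Eε = 200000 · -4.3997e-04 = -87.99 MPa.

-88.0 MPa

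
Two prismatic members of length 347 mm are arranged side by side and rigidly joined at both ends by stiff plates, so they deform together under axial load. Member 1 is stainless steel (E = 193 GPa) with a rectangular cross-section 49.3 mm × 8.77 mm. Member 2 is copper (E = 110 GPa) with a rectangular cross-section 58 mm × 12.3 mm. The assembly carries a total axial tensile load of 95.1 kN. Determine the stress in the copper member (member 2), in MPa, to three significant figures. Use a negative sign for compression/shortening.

A_1 = 432.4 mm².
A_2 = 713.4 mm².
Equal strain + equilibrium ⇒ each member carries load in proportion to AE: A₁E₁ = 83450000 N, A₂E₂ = 78470000 N, ΣAE = 161900000 N.
σ₂ = P·E₂/ΣAE = 95100·110000/161900000 = 64.61 MPa.

64.6 MPa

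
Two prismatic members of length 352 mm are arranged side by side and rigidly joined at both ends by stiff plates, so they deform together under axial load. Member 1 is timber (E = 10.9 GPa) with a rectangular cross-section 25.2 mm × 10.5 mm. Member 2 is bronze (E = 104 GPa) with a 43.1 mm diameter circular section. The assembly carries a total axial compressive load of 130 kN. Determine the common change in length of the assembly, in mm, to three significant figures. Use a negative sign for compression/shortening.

-0.296 mm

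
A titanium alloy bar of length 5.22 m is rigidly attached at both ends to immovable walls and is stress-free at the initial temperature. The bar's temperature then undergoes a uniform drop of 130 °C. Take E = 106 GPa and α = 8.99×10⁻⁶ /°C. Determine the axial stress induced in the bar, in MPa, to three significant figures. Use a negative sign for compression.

124 MPa

Free thermal expansion αLΔT = 8.99e-6 · 5220 · -130 = -6.101 mm.
The walls impose strain ε = −(-6.101)/5220 = 1.1687e-03; σ = Eε = 106000 · 1.1687e-03 = 123.9 MPa.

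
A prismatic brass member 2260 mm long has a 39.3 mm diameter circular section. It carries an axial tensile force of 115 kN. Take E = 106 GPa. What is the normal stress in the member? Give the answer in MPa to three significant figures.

94.8 MPa

A = 1213 mm².
σ = N/A = 115000/1213 = 94.8 MPa.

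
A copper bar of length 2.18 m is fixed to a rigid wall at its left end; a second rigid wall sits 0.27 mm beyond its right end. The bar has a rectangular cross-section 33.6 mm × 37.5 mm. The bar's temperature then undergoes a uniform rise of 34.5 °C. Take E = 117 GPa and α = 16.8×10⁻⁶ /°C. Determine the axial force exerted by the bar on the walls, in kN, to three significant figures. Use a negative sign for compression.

-67.2 kN

Free thermal expansion αLΔT = 16.8e-6 · 2180 · 34.5 = 1.264 mm.
The walls engage after the gap closes; constrained expansion = 1.264 − 0.27 = 0.9935 mm.
The walls impose strain ε = −(0.9935)/2180 = -4.5575e-04; σ = Eε = 117000 · -4.5575e-04 = -53.32 MPa.
Wall reaction R = σ·A = -53.32·1260 = -67190 N = -67.19 kN.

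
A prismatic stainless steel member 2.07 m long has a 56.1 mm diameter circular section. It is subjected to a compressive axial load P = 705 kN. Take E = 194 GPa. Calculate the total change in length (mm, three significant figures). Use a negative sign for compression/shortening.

-3.04 mm

A = 2472 mm².
δ_mech = NL/(AE) = -705000·2070/(2472·194000) = -3.043 mm.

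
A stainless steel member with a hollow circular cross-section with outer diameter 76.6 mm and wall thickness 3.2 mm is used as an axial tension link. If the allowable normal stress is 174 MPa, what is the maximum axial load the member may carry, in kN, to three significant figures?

128 kN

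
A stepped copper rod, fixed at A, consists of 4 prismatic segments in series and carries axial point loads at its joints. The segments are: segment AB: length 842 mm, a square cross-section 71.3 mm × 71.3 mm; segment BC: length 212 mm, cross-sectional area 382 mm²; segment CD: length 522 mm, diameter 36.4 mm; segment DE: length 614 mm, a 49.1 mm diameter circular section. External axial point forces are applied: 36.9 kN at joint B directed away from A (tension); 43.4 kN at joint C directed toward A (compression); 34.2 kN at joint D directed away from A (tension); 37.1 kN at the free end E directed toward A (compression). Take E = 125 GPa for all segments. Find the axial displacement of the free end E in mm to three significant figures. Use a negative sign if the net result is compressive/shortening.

-0.326 mm

Internal axial forces (sectioning from the free end, tension +): N_DE = -37.1 kN, N_CD = -2.9 kN, N_BC = -46.3 kN, N_AB = -9.4 kN.
A_AB = 5084 mm².
A_CD = 1041 mm².
A_DE = 1893 mm².
δ_AB = -9400·842/(5084·125000) = -0.01246 mm
δ_BC = -46300·212/(382·125000) = -0.2056 mm
δ_CD = -2900·522/(1041·125000) = -0.01164 mm
δ_DE = -37100·614/(1893·125000) = -0.09625 mm
δ = Σδ_i = -0.3259 mm.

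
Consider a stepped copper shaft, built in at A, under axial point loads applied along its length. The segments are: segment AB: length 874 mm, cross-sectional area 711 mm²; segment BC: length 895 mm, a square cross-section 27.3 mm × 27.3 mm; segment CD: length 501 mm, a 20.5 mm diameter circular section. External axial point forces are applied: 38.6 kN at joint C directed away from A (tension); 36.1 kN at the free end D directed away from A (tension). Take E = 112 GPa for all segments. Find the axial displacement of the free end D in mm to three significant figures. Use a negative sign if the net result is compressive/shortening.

2.11 mm

Internal axial forces (sectioning from the free end, tension +): N_CD = 36.1 kN, N_BC = 74.7 kN, N_AB = 74.7 kN.
A_BC = 745.3 mm².
A_CD = 330.1 mm².
δ_AB = 74700·874/(711·112000) = 0.8199 mm
δ_BC = 74700·895/(745.3·112000) = 0.8009 mm
δ_CD = 36100·501/(330.1·112000) = 0.4892 mm
δ = Σδ_i = 2.11 mm.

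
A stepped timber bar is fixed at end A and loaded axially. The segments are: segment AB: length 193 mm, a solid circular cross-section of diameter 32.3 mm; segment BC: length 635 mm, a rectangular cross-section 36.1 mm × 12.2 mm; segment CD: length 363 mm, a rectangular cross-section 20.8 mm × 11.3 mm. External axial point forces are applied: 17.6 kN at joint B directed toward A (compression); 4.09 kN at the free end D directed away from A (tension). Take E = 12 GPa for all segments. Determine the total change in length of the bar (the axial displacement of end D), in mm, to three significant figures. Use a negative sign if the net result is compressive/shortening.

Internal axial forces (sectioning from the free end, tension +): N_CD = 4.09 kN, N_BC = 4.09 kN, N_AB = -13.51 kN.
A_AB = 819.4 mm².
A_BC = 440.4 mm².
A_CD = 235 mm².
δ_AB = -13510·193/(819.4·12000) = -0.2652 mm
δ_BC = 4090·635/(440.4·12000) = 0.4914 mm
δ_CD = 4090·363/(235·12000) = 0.5264 mm
δ = Σδ_i = 0.7526 mm.

0.753 mm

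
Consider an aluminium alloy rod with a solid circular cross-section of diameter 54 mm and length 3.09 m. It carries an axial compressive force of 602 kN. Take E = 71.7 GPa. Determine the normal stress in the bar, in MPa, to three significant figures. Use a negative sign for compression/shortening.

-263 MPa

A = 2290 mm².
σ = N/A = -602000/2290 = -262.9 MPa.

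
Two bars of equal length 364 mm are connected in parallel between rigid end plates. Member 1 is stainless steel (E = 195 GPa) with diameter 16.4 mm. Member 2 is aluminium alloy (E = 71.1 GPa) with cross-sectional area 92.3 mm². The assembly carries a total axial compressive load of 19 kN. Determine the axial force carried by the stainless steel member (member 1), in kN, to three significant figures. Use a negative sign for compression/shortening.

A_1 = 211.2 mm².
Equal strain + equilibrium ⇒ each member carries load in proportion to AE: A₁E₁ = 41190000 N, A₂E₂ = 6563000 N, ΣAE = 47750000 N.
F₁ = P·A₁E₁/ΣAE = -19000·41190000/47750000 = -16390 N.

-16.4 kN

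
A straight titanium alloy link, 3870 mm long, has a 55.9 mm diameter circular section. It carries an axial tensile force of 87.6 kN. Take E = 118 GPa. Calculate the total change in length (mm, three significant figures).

1.17 mm

A = 2454 mm².
δ_mech = NL/(AE) = 87600·3870/(2454·118000) = 1.171 mm.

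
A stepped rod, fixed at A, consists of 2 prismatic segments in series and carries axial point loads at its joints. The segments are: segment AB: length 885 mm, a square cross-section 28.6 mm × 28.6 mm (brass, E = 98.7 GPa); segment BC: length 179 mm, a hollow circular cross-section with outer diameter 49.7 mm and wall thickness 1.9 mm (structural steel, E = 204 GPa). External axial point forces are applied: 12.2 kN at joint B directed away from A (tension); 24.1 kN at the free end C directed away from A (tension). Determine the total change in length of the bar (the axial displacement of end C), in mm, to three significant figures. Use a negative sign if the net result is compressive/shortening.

Internal axial forces (sectioning from the free end, tension +): N_BC = 24.1 kN, N_AB = 36.3 kN.
A_AB = 818 mm².
A_BC = 285.3 mm².
δ_AB = 36300·885/(818·98700) = 0.3979 mm
δ_BC = 24100·179/(285.3·204000) = 0.07412 mm
δ = Σδ_i = 0.472 mm.

0.472 mm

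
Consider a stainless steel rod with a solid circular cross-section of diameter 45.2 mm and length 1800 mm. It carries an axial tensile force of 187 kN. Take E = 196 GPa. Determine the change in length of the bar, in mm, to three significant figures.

1.07 mm

A = 1605 mm².
δ_mech = NL/(AE) = 187000·1800/(1605·196000) = 1.07 mm.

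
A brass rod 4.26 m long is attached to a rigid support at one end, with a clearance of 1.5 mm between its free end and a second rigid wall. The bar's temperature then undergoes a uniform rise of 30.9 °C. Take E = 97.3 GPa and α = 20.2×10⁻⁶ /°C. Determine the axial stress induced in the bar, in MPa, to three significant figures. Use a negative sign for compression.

Free thermal expansion αLΔT = 20.2e-6 · 4260 · 30.9 = 2.659 mm.
The walls engage after the gap closes; constrained expansion = 2.659 − 1.5 = 1.159 mm.
The walls impose strain ε = −(1.159)/4260 = -2.7207e-04; σ = Eε = 97300 · -2.7207e-04 = -26.47 MPa.

-26.5 MPa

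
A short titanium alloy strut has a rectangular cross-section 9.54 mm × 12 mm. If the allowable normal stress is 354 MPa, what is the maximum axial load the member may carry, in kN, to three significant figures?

A = 114.5 mm².
P_max = σ_allow · A = 354 · 114.5 = 40530 N = 40.53 kN.

40.5 kN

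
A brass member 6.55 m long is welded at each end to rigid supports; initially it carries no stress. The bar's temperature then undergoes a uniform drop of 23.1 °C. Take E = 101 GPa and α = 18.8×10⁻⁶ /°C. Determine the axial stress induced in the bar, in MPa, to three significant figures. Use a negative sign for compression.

43.9 MPa

Free thermal expansion αLΔT = 18.8e-6 · 6550 · -23.1 = -2.845 mm.
The walls impose strain ε = −(-2.845)/6550 = 4.3428e-04; σ = Eε = 101000 · 4.3428e-04 = 43.86 MPa.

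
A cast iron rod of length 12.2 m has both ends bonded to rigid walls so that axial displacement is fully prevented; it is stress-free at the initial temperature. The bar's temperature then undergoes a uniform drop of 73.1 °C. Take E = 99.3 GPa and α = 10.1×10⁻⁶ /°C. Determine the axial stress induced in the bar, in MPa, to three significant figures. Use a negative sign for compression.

73.3 MPa

Free thermal expansion αLΔT = 10.1e-6 · 12200 · -73.1 = -9.007 mm.
The walls impose strain ε = −(-9.007)/12200 = 7.3831e-04; σ = Eε = 99300 · 7.3831e-04 = 73.31 MPa.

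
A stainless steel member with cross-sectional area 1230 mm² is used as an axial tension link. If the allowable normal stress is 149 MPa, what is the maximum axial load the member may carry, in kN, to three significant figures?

183 kN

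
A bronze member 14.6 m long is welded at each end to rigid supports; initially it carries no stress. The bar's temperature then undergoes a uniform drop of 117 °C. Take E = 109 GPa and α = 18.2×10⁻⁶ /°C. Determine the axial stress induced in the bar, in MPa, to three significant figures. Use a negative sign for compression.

232 MPa

Free thermal expansion αLΔT = 18.2e-6 · 14600 · -117 = -31.09 mm.
The walls impose strain ε = −(-31.09)/14600 = 2.1294e-03; σ = Eε = 109000 · 2.1294e-03 = 232.1 MPa.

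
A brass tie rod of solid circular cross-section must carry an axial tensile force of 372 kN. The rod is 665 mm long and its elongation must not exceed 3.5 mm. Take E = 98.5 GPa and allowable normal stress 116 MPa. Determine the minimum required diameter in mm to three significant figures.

Required area A ≥ P/σ_allow = 372000/116 = 3207 mm².
For a solid circular section, d ≥ √(4A/π) = 63.9 mm.
Elongation limit: A ≥ PL/(Eδ_allow) = 372000·665/(98500·3.5) = 717.6 mm² ⇒ d ≥ 30.23 mm.
The stress limit governs.

63.9 mm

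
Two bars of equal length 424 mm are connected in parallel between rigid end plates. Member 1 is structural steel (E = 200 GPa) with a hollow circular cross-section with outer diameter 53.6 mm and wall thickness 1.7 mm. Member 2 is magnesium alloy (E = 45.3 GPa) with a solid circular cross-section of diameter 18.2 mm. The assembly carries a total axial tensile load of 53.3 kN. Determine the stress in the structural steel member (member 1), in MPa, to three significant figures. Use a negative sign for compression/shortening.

A_1 = 277.2 mm².
A_2 = 260.2 mm².
Equal strain + equilibrium ⇒ each member carries load in proportion to AE: A₁E₁ = 55440000 N, A₂E₂ = 11790000 N, ΣAE = 67220000 N.
σ₁ = P·E₁/ΣAE = 53300·200000/67220000 = 158.6 MPa.

159 MPa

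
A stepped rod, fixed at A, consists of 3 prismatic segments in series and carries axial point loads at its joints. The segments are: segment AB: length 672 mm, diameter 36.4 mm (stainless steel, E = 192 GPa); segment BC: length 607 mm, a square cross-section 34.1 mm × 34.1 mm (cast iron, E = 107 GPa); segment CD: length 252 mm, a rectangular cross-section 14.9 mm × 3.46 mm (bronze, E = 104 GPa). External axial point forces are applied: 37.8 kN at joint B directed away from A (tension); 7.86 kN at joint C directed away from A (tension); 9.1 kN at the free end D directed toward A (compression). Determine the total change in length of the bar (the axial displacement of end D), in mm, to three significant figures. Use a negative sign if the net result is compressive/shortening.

-0.311 mm

Internal axial forces (sectioning from the free end, tension +): N_CD = -9.1 kN, N_BC = -1.24 kN, N_AB = 36.56 kN.
A_AB = 1041 mm².
A_BC = 1163 mm².
A_CD = 51.55 mm².
δ_AB = 36560·672/(1041·192000) = 0.123 mm
δ_BC = -1240·607/(1163·107000) = -0.006049 mm
δ_CD = -9100·252/(51.55·104000) = -0.4277 mm
δ = Σδ_i = -0.3108 mm.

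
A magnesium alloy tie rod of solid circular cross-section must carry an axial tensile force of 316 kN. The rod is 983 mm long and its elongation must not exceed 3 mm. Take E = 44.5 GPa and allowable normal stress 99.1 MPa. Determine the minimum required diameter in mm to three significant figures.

Required area A ≥ P/σ_allow = 316000/99.1 = 3189 mm².
For a solid circular section, d ≥ √(4A/π) = 63.72 mm.
Elongation limit: A ≥ PL/(Eδ_allow) = 316000·983/(44500·3) = 2327 mm² ⇒ d ≥ 54.43 mm.
The stress limit governs.

63.7 mm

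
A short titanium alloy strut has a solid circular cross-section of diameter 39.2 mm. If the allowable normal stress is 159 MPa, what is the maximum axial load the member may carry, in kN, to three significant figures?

A = 1207 mm².
P_max = σ_allow · A = 159 · 1207 = 191900 N = 191.9 kN.

192 kN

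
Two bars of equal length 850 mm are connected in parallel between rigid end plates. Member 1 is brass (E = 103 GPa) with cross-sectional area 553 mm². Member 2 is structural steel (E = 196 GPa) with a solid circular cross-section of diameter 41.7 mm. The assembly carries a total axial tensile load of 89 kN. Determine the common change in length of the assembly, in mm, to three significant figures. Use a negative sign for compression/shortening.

A_2 = 1366 mm².
Equal strain + equilibrium ⇒ each member carries load in proportion to AE: A₁E₁ = 56960000 N, A₂E₂ = 267700000 N, ΣAE = 324600000 N.
δ = PL/ΣAE = 89000·850/324600000 = 0.233 mm.

0.233 mm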